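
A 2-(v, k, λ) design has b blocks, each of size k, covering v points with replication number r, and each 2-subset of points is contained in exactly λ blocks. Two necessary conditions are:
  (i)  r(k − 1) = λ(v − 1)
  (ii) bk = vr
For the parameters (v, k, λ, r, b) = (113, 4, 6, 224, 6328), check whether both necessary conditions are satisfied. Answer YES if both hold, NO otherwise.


Condition (i): r(k − 1) = 224·3 = 672; λ(v − 1) = 6·112 = 672. Match? YES.
Condition (ii): bk = 6328·4 = 25312; vr = 113·224 = 25312. Match? YES.
Both conditions hold? YES.

YES


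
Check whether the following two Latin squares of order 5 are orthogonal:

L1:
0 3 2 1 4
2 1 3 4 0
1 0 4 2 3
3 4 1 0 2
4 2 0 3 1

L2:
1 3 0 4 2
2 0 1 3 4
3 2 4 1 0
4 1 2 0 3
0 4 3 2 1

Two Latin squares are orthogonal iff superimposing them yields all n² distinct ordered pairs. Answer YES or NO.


Form the n² = 25 superimposed pairs (L1[i][j], L2[i][j]), row by row (rows and columns indexed from 0):
row 0: (0,1) (3,3) (2,0) (1,4) (4,2)
row 1: (2,2) (1,0) (3,1) (4,3) (0,4)
row 2: (1,3) (0,2) (4,4) (2,1) (3,0)
row 3: (3,4) (4,1) (1,2) (0,0) (2,3)
row 4: (4,0) (2,4) (0,3) (3,2) (1,1)
Orthogonality requires all 25 pairs distinct.
Check by first coordinate: for each symbol s of L1, list the L2 entries in the n cells where L1 = s; they must all differ.
  L1 = 0: L2 entries (in reading order) 1, 4, 2, 0, 3 — all 5 distinct ✓
  L1 = 1: L2 entries (in reading order) 4, 0, 3, 2, 1 — all 5 distinct ✓
  L1 = 2: L2 entries (in reading order) 0, 2, 1, 3, 4 — all 5 distinct ✓
  L1 = 3: L2 entries (in reading order) 3, 1, 0, 4, 2 — all 5 distinct ✓
  L1 = 4: L2 entries (in reading order) 2, 3, 4, 1, 0 — all 5 distinct ✓
Every symbol of L1 meets every symbol of L2 exactly once, so all 25 pairs are distinct (25 of 25).
Conclusion: YES.

YES


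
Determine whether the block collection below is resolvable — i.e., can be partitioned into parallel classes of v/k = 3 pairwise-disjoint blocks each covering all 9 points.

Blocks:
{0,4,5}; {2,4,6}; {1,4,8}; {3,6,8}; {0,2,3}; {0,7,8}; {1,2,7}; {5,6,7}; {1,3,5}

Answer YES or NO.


v = 9, block size k = 3, number of blocks = 9.
For resolvability, blocks must partition into parallel classes of size v/k = 3.
Total blocks must therefore be a multiple of 3: 9 = 3·3 + 0 ⇒ divisible ✓.
Greedy packing gives 3 candidate class(es). Each should be a full parallel class (size 3, covers all 9 points).
  Class 1 (3 blocks): {0,4,5}; {3,6,8}; {1,2,7}. Points covered: [0, 1, 2, 3, 4, 5, 6, 7, 8].
  Class 2 (3 blocks): {2,4,6}; {0,7,8}; {1,3,5}. Points covered: [0, 1, 2, 3, 4, 5, 6, 7, 8].
  Class 3 (3 blocks): {1,4,8}; {0,2,3}; {5,6,7}. Points covered: [0, 1, 2, 3, 4, 5, 6, 7, 8].
All classes full (size 3)? YES. All classes cover every point? YES.
Resolvable? YES.

YES


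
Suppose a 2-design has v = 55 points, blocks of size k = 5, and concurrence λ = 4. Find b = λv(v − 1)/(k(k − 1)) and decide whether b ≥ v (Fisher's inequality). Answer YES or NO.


r = λ(v − 1)/(k − 1) = 4·54/4 = 54.
b = vr/k = 55·54/5 = 594.
Fisher's inequality: b ≥ v ⇔ 594 ≥ 55? YES.

YES


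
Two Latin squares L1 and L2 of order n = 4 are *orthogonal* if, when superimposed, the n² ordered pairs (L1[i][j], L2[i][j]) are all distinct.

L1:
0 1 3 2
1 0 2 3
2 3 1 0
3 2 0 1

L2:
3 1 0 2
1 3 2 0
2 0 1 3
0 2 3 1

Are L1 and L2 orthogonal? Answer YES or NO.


Form the n² = 16 superimposed pairs (L1[i][j], L2[i][j]), row by row (rows and columns indexed from 0):
row 0: (0,3) (1,1) (3,0) (2,2)
row 1: (1,1) (0,3) (2,2) (3,0)
row 2: (2,2) (3,0) (1,1) (0,3)
row 3: (3,0) (2,2) (0,3) (1,1)
Orthogonality requires all 16 pairs distinct.
But the pair (1,1) repeats: cell (0,1) has L1 = 1, L2 = 1, and cell (1,0) has L1 = 1, L2 = 1.
A repeated pair means some other pair never occurs (only 4 distinct pairs out of 16), so the squares are not orthogonal.
Conclusion: NO.

NO


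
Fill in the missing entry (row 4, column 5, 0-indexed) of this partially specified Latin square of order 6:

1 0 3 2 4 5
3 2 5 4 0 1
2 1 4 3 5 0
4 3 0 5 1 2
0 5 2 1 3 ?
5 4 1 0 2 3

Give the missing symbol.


Row 4 contains symbols [0, 1, 2, 3, 5] — missing [4].
Column 5 contains symbols [0, 1, 2, 3, 5] — missing [4].
The missing symbol must appear in both missing sets; intersection = [4].
Therefore the hidden value is 4.

Missing value = 4.


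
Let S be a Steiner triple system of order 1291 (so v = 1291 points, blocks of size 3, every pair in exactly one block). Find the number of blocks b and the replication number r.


An STS(v) is a 2-(v, 3, 1) BIBD: block size k = 3, λ = 1.
Replication: r(k − 1) = λ(v − 1) ⇒ r·2 = 1291 − 1 = 1290 ⇒ r = 645.
Block count: bk = vr ⇒ b·3 = 1291·645 = 832695 ⇒ b = 277565.

r = 645, b = 277565.


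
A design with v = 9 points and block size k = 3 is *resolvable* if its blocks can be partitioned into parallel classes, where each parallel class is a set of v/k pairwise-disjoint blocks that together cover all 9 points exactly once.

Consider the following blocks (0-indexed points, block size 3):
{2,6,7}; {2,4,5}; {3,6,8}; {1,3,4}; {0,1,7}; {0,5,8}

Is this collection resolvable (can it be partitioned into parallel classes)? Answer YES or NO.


v = 9, block size k = 3, number of blocks = 6.
For resolvability, blocks must partition into parallel classes of size v/k = 3.
Total blocks must therefore be a multiple of 3: 6 = 3·2 + 0 ⇒ divisible ✓.
Greedy packing gives 2 candidate class(es). Each should be a full parallel class (size 3, covers all 9 points).
  Class 1 (3 blocks): {2,6,7}; {1,3,4}; {0,5,8}. Points covered: [0, 1, 2, 3, 4, 5, 6, 7, 8].
  Class 2 (3 blocks): {2,4,5}; {3,6,8}; {0,1,7}. Points covered: [0, 1, 2, 3, 4, 5, 6, 7, 8].
All classes full (size 3)? YES. All classes cover every point? YES.
Resolvable? YES.

YES


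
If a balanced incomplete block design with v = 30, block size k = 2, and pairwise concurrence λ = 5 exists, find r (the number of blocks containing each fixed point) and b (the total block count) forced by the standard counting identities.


Any 2-(v, k, λ) BIBD satisfies two necessary conditions:
  (i)  Each point sits in r blocks, and counting incidences through any fixed point gives r(k − 1) = λ(v − 1), so r = λ(v − 1)/(k − 1).
  (ii) Total incidences bk = vr, so b = vr/k.
Step 1: r = λ(v − 1)/(k − 1) = 5·(30 − 1)/(2 − 1) = 5·29/1 = 145/1 = 145.
Step 2: b = vr/k = 30·145/2 = 4350/2 = 2175.
Check integrality: r = 145 ∈ Z ✓, b = 2175 ∈ Z ✓.
(These identities are necessary conditions: they determine r and b for any design with these parameters, but do not by themselves prove that one exists.)

r = 145, b = 2175.


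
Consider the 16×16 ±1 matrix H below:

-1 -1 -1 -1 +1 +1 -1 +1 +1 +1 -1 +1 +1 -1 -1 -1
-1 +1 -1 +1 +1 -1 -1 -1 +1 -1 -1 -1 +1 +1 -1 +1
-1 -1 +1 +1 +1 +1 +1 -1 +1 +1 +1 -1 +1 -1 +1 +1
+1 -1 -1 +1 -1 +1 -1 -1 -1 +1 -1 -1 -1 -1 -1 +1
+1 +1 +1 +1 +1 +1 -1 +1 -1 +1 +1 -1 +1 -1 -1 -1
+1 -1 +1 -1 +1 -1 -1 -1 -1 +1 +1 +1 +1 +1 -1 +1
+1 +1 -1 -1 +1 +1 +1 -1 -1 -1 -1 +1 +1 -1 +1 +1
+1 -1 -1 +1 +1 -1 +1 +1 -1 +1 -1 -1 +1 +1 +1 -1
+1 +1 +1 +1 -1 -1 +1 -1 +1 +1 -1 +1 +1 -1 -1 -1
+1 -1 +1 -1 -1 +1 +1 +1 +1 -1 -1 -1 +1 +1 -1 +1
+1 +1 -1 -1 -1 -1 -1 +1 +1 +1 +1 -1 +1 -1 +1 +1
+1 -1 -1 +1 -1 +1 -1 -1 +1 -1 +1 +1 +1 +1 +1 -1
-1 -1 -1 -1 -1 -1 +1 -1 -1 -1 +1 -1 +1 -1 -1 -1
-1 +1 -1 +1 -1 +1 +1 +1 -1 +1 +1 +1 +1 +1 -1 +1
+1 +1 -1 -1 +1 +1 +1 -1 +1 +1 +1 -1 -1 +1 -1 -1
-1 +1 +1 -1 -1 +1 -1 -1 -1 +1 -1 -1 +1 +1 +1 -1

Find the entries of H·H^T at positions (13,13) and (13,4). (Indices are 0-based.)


Row 4 of H: [1, 1, 1, 1, 1, 1, -1, 1, -1, 1, 1, -1, 1, -1, -1, -1].
Row 13 of H: [-1, 1, -1, 1, -1, 1, 1, 1, -1, 1, 1, 1, 1, 1, -1, 1].
(H·H^T)[13][13] = Σ_j H[13][j]·H[13][j] = (-1)² + (1)² + (-1)² + (1)² + (-1)² + (1)² + (1)² + (1)² + (-1)² + (1)² + (1)² + (1)² + (1)² + (1)² + (-1)² + (1)² = 1 + 1 + 1 + 1 + 1 + 1 + 1 + 1 + 1 + 1 + 1 + 1 + 1 + 1 + 1 + 1 = 16.
(H·H^T)[13][4] = Σ_j H[13][j]·H[4][j] = (-1)·(1) + (1)·(1) + (-1)·(1) + (1)·(1) + (-1)·(1) + (1)·(1) + (1)·(-1) + (1)·(1) + (-1)·(-1) + (1)·(1) + (1)·(1) + (1)·(-1) + (1)·(1) + (1)·(-1) + (-1)·(-1) + (1)·(-1) = -1 + 1 + -1 + 1 + -1 + 1 + -1 + 1 + 1 + 1 + 1 + -1 + 1 + -1 + 1 + -1 = 2.
Rows 13 and 4 are not orthogonal (dot product = 2 ≠ 0), so H is not a Hadamard matrix.

(13,13) entry = 16; (13,4) entry = 2.


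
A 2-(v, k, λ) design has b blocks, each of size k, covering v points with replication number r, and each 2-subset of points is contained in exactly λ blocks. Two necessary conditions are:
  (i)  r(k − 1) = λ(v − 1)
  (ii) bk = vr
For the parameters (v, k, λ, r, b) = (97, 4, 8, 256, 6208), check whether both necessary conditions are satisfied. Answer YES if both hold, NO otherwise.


Condition (i): r(k − 1) = 256·3 = 768; λ(v − 1) = 8·96 = 768. Match? YES.
Condition (ii): bk = 6208·4 = 24832; vr = 97·256 = 24832. Match? YES.
Both conditions hold? YES.

YES


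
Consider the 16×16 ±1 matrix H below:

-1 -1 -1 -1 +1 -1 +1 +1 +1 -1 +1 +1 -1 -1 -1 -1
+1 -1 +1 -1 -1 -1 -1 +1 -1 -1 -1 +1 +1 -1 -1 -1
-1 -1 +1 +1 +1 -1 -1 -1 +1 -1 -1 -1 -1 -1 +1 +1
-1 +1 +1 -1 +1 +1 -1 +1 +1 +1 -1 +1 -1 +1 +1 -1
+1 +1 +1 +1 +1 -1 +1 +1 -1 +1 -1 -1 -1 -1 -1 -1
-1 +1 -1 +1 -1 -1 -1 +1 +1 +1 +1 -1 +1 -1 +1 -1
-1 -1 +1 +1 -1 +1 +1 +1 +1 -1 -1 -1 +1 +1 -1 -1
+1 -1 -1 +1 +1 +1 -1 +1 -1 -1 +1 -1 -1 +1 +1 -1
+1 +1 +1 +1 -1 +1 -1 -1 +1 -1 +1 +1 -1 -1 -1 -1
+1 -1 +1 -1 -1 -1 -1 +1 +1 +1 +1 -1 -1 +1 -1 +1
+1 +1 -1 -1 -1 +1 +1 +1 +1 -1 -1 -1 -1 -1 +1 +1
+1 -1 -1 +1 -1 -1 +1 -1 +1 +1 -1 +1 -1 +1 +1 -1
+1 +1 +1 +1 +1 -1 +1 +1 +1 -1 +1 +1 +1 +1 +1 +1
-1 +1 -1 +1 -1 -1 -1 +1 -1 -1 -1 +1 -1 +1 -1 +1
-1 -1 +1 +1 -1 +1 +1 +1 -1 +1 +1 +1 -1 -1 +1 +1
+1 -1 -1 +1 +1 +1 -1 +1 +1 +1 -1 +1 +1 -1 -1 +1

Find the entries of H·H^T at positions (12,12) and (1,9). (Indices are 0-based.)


Row 1 of H: [1, -1, 1, -1, -1, -1, -1, 1, -1, -1, -1, 1, 1, -1, -1, -1].
Row 9 of H: [1, -1, 1, -1, -1, -1, -1, 1, 1, 1, 1, -1, -1, 1, -1, 1].
Row 12 of H: [1, 1, 1, 1, 1, -1, 1, 1, 1, -1, 1, 1, 1, 1, 1, 1].
(H·H^T)[12][12] = Σ_j H[12][j]·H[12][j] = (1)² + (1)² + (1)² + (1)² + (1)² + (-1)² + (1)² + (1)² + (1)² + (-1)² + (1)² + (1)² + (1)² + (1)² + (1)² + (1)² = 1 + 1 + 1 + 1 + 1 + 1 + 1 + 1 + 1 + 1 + 1 + 1 + 1 + 1 + 1 + 1 = 16.
(H·H^T)[1][9] = Σ_j H[1][j]·H[9][j] = (1)·(1) + (-1)·(-1) + (1)·(1) + (-1)·(-1) + (-1)·(-1) + (-1)·(-1) + (-1)·(-1) + (1)·(1) + (-1)·(1) + (-1)·(1) + (-1)·(1) + (1)·(-1) + (1)·(-1) + (-1)·(1) + (-1)·(-1) + (-1)·(1) = 1 + 1 + 1 + 1 + 1 + 1 + 1 + 1 + -1 + -1 + -1 + -1 + -1 + -1 + 1 + -1 = 2.
Rows 1 and 9 are not orthogonal (dot product = 2 ≠ 0), so H is not a Hadamard matrix.

(12,12) entry = 16; (1,9) entry = 2.


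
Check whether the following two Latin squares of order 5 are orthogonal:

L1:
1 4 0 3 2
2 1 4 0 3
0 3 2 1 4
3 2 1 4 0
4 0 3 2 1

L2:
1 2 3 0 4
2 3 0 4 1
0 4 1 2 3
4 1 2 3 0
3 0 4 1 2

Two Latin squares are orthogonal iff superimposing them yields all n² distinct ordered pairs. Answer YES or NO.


Form the n² = 25 superimposed pairs (L1[i][j], L2[i][j]), row by row (rows and columns indexed from 0):
row 0: (1,1) (4,2) (0,3) (3,0) (2,4)
row 1: (2,2) (1,3) (4,0) (0,4) (3,1)
row 2: (0,0) (3,4) (2,1) (1,2) (4,3)
row 3: (3,4) (2,1) (1,2) (4,3) (0,0)
row 4: (4,3) (0,0) (3,4) (2,1) (1,2)
Orthogonality requires all 25 pairs distinct.
But the pair (3,4) repeats: cell (2,1) has L1 = 3, L2 = 4, and cell (3,0) has L1 = 3, L2 = 4.
A repeated pair means some other pair never occurs (only 15 distinct pairs out of 25), so the squares are not orthogonal.
Conclusion: NO.

NO


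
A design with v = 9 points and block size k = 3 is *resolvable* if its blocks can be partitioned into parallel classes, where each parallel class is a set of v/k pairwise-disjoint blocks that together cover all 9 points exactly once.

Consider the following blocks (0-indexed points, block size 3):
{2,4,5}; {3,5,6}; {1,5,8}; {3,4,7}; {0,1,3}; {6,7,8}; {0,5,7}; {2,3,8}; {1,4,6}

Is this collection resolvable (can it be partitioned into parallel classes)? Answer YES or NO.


v = 9, block size k = 3, number of blocks = 9.
For resolvability, blocks must partition into parallel classes of size v/k = 3.
Total blocks must therefore be a multiple of 3: 9 = 3·3 + 0 ⇒ divisible ✓.
Consider block {3,5,6}. It intersects every other block in the collection, so no parallel class of size 3 can contain it.
Since every block must belong to some parallel class in a resolution, the collection cannot be partitioned into parallel classes.
Resolvable? NO.

NO


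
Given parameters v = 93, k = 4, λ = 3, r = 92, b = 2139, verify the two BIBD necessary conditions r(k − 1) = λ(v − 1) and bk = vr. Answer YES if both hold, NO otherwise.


Condition (i): r(k − 1) = 92·3 = 276; λ(v − 1) = 3·92 = 276. Match? YES.
Condition (ii): bk = 2139·4 = 8556; vr = 93·92 = 8556. Match? YES.
Both conditions hold? YES.

YES


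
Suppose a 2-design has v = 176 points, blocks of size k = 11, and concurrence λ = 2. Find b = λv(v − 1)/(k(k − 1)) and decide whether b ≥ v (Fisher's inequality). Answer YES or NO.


b = λv(v − 1)/(k(k − 1)) = 2·176·175/(11·10) = 61600/110 = 560.
Compare with v = 176: b ≥ v, so Fisher's inequality holds.

YES


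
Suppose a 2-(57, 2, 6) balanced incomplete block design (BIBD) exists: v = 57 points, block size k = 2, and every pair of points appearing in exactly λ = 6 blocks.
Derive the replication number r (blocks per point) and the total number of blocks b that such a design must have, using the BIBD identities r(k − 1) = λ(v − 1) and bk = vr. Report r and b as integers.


Any 2-(v, k, λ) BIBD satisfies two necessary conditions:
  (i)  Each point sits in r blocks, and counting incidences through any fixed point gives r(k − 1) = λ(v − 1), so r = λ(v − 1)/(k − 1).
  (ii) Total incidences bk = vr, so b = vr/k.
Step 1: r = λ(v − 1)/(k − 1) = 6·(57 − 1)/(2 − 1) = 6·56/1 = 336/1 = 336.
Step 2: b = vr/k = 57·336/2 = 19152/2 = 9576.
Check integrality: r = 336 ∈ Z ✓, b = 9576 ∈ Z ✓.
(These identities are necessary conditions: they determine r and b for any design with these parameters, but do not by themselves prove that one exists.)

r = 336, b = 9576.


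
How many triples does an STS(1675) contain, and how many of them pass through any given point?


An STS(v) is a 2-(v, 3, 1) BIBD: block size k = 3, λ = 1.
Replication: r(k − 1) = λ(v − 1) ⇒ r·2 = 1675 − 1 = 1674 ⇒ r = 837.
Block count: b = v(v − 1)/6 = 1675·1674/6 = 2803950/6 = 467325.

r = 837, b = 467325.


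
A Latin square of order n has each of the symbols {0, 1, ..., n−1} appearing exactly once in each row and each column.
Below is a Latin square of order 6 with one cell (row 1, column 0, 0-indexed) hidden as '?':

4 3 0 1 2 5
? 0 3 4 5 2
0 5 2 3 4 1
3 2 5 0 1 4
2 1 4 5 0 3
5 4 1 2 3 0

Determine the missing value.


Row 1 contains symbols [0, 2, 3, 4, 5] — missing [1].
Column 0 contains symbols [0, 2, 3, 4, 5] — missing [1].
The missing symbol must appear in both missing sets; intersection = [1].
Therefore the hidden value is 1.

Missing value = 1.


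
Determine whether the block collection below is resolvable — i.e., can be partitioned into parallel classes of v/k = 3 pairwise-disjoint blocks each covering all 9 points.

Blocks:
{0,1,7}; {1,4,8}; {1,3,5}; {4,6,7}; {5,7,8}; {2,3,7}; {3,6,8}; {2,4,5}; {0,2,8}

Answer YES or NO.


v = 9, block size k = 3, number of blocks = 9.
For resolvability, blocks must partition into parallel classes of size v/k = 3.
Total blocks must therefore be a multiple of 3: 9 = 3·3 + 0 ⇒ divisible ✓.
Consider block {1,4,8}. The only other block(s) in the collection disjoint from it are {2,3,7} — just 1 block(s). Any parallel class containing {1,4,8} would need 2 other blocks each disjoint from it, so no parallel class of size 3 can contain {1,4,8}.
Since every block must belong to some parallel class in a resolution, the collection cannot be partitioned into parallel classes.
Resolvable? NO.

NO


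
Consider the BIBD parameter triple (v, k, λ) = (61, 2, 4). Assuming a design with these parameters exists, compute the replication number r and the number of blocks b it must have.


Any 2-(v, k, λ) BIBD satisfies two necessary conditions:
  (i)  Each point sits in r blocks, and counting incidences through any fixed point gives r(k − 1) = λ(v − 1), so r = λ(v − 1)/(k − 1).
  (ii) Total incidences bk = vr, so b = vr/k.
Step 1: r = λ(v − 1)/(k − 1) = 4·(61 − 1)/(2 − 1) = 4·60/1 = 240/1 = 240.
Step 2: b = vr/k = 61·240/2 = 14640/2 = 7320.
Check integrality: r = 240 ∈ Z ✓, b = 7320 ∈ Z ✓.
(These identities are necessary conditions: they determine r and b for any design with these parameters, but do not by themselves prove that one exists.)

r = 240, b = 7320.


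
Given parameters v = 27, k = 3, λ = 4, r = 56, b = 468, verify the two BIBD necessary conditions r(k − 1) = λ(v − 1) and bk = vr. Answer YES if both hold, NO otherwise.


Condition (i): r(k − 1) = 56·2 = 112; λ(v − 1) = 4·26 = 104. Match? NO.
Condition (ii): bk = 468·3 = 1404; vr = 27·56 = 1512. Match? NO.
Both conditions hold? NO.

NO


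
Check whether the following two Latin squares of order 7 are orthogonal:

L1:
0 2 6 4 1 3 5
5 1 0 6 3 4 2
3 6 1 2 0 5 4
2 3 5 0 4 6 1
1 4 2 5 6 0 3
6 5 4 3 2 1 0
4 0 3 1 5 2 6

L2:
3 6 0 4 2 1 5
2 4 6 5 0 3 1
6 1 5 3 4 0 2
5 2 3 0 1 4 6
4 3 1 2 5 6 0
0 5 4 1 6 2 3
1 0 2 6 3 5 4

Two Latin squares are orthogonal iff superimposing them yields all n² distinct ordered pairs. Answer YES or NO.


Form the n² = 49 superimposed pairs (L1[i][j], L2[i][j]), row by row (rows and columns indexed from 0):
row 0: (0,3) (2,6) (6,0) (4,4) (1,2) (3,1) (5,5)
row 1: (5,2) (1,4) (0,6) (6,5) (3,0) (4,3) (2,1)
row 2: (3,6) (6,1) (1,5) (2,3) (0,4) (5,0) (4,2)
row 3: (2,5) (3,2) (5,3) (0,0) (4,1) (6,4) (1,6)
row 4: (1,4) (4,3) (2,1) (5,2) (6,5) (0,6) (3,0)
row 5: (6,0) (5,5) (4,4) (3,1) (2,6) (1,2) (0,3)
row 6: (4,1) (0,0) (3,2) (1,6) (5,3) (2,5) (6,4)
Orthogonality requires all 49 pairs distinct.
But the pair (1,4) repeats: cell (1,1) has L1 = 1, L2 = 4, and cell (4,0) has L1 = 1, L2 = 4.
A repeated pair means some other pair never occurs (only 28 distinct pairs out of 49), so the squares are not orthogonal.
Conclusion: NO.

NO


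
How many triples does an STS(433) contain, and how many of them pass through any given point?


An STS(v) is a 2-(v, 3, 1) BIBD: block size k = 3, λ = 1.
Replication: r(k − 1) = λ(v − 1) ⇒ r·2 = 433 − 1 = 432 ⇒ r = 216.
Block count: b = v(v − 1)/6 = 433·432/6 = 187056/6 = 31176.

r = 216, b = 31176.


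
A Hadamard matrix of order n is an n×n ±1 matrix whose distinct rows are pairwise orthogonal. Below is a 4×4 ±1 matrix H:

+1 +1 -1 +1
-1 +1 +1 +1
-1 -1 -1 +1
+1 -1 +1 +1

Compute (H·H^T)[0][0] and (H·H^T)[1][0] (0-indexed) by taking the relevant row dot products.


Row 0 of H: [1, 1, -1, 1].
Row 1 of H: [-1, 1, 1, 1].
(H·H^T)[0][0] = Σ_j H[0][j]·H[0][j] = (1)² + (1)² + (-1)² + (1)² = 1 + 1 + 1 + 1 = 4.
(H·H^T)[1][0] = Σ_j H[1][j]·H[0][j] = (-1)·(1) + (1)·(1) + (1)·(-1) + (1)·(1) = -1 + 1 + -1 + 1 = 0.
So rows 1 and 0 are orthogonal; the diagonal entry equals n = 4.

(0,0) entry = 4; (1,0) entry = 0.


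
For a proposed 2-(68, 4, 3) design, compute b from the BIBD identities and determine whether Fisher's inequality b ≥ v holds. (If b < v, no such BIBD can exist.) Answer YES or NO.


b = λv(v − 1)/(k(k − 1)) = 3·68·67/(4·3) = 13668/12 = 1139.
Compare with v = 68: b ≥ v, so Fisher's inequality holds.

YES


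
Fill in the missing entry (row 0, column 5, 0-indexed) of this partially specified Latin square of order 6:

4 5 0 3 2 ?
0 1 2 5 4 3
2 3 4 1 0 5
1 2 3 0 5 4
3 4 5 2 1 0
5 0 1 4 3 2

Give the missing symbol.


Row 0 contains symbols [0, 2, 3, 4, 5] — missing [1].
Column 5 contains symbols [0, 2, 3, 4, 5] — missing [1].
The missing symbol must appear in both missing sets; intersection = [1].
Therefore the hidden value is 1.

Missing value = 1.


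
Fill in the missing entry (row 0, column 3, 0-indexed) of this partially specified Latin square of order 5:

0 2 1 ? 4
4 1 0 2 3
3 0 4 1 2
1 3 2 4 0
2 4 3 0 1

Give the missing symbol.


Row 0 contains symbols [0, 1, 2, 4] — missing [3].
Column 3 contains symbols [0, 1, 2, 4] — missing [3].
The missing symbol must appear in both missing sets; intersection = [3].
Therefore the hidden value is 3.

Missing value = 3.


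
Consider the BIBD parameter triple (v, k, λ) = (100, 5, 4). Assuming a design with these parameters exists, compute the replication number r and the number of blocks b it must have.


Any 2-(v, k, λ) BIBD satisfies two necessary conditions:
  (i)  Each point sits in r blocks, and counting incidences through any fixed point gives r(k − 1) = λ(v − 1), so r = λ(v − 1)/(k − 1).
  (ii) Total incidences bk = vr, so b = vr/k.
Step 1: r = λ(v − 1)/(k − 1) = 4·(100 − 1)/(5 − 1) = 4·99/4 = 396/4 = 99.
Step 2: b = vr/k = 100·99/5 = 9900/5 = 1980.
Check integrality: r = 99 ∈ Z ✓, b = 1980 ∈ Z ✓.
(These identities are necessary conditions: they determine r and b for any design with these parameters, but do not by themselves prove that one exists.)

r = 99, b = 1980.


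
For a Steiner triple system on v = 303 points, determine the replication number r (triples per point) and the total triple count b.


An STS(v) is a 2-(v, 3, 1) BIBD: block size k = 3, λ = 1.
Replication: r(k − 1) = λ(v − 1) ⇒ r·2 = 303 − 1 = 302 ⇒ r = 151.
Block count: b = v(v − 1)/6 = 303·302/6 = 91506/6 = 15251.

r = 151, b = 15251.


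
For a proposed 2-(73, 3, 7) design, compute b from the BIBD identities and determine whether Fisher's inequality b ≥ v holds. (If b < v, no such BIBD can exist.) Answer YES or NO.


b = λv(v − 1)/(k(k − 1)) = 7·73·72/(3·2) = 36792/6 = 6132.
Compare with v = 73: b ≥ v, so Fisher's inequality holds.

YES


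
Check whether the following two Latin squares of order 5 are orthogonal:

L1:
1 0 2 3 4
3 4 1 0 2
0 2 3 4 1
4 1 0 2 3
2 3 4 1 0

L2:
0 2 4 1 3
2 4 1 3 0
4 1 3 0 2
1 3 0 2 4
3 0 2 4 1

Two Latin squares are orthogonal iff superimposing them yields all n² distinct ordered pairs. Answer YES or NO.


Form the n² = 25 superimposed pairs (L1[i][j], L2[i][j]), row by row (rows and columns indexed from 0):
row 0: (1,0) (0,2) (2,4) (3,1) (4,3)
row 1: (3,2) (4,4) (1,1) (0,3) (2,0)
row 2: (0,4) (2,1) (3,3) (4,0) (1,2)
row 3: (4,1) (1,3) (0,0) (2,2) (3,4)
row 4: (2,3) (3,0) (4,2) (1,4) (0,1)
Orthogonality requires all 25 pairs distinct.
Check by first coordinate: for each symbol s of L1, list the L2 entries in the n cells where L1 = s; they must all differ.
  L1 = 0: L2 entries (in reading order) 2, 3, 4, 0, 1 — all 5 distinct ✓
  L1 = 1: L2 entries (in reading order) 0, 1, 2, 3, 4 — all 5 distinct ✓
  L1 = 2: L2 entries (in reading order) 4, 0, 1, 2, 3 — all 5 distinct ✓
  L1 = 3: L2 entries (in reading order) 1, 2, 3, 4, 0 — all 5 distinct ✓
  L1 = 4: L2 entries (in reading order) 3, 4, 0, 1, 2 — all 5 distinct ✓
Every symbol of L1 meets every symbol of L2 exactly once, so all 25 pairs are distinct (25 of 25).
Conclusion: YES.

YES


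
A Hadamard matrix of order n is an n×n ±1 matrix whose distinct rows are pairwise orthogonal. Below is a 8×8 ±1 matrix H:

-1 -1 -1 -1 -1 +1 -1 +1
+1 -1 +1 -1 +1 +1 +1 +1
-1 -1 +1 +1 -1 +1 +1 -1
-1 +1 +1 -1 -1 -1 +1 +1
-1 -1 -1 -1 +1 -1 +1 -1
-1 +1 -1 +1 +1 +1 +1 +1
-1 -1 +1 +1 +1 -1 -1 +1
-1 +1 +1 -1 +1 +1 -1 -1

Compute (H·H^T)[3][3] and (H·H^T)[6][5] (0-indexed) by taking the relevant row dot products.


Row 3 of H: [-1, 1, 1, -1, -1, -1, 1, 1].
Row 5 of H: [-1, 1, -1, 1, 1, 1, 1, 1].
Row 6 of H: [-1, -1, 1, 1, 1, -1, -1, 1].
(H·H^T)[3][3] = Σ_j H[3][j]·H[3][j] = (-1)² + (1)² + (1)² + (-1)² + (-1)² + (-1)² + (1)² + (1)² = 1 + 1 + 1 + 1 + 1 + 1 + 1 + 1 = 8.
(H·H^T)[6][5] = Σ_j H[6][j]·H[5][j] = (-1)·(-1) + (-1)·(1) + (1)·(-1) + (1)·(1) + (1)·(1) + (-1)·(1) + (-1)·(1) + (1)·(1) = 1 + -1 + -1 + 1 + 1 + -1 + -1 + 1 = 0.
So rows 6 and 5 are orthogonal; the diagonal entry equals n = 8.

(3,3) entry = 8; (6,5) entry = 0.


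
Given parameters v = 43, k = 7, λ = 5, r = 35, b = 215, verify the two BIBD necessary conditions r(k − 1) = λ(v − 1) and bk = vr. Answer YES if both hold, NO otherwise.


Condition (i): r(k − 1) = 35·6 = 210; λ(v − 1) = 5·42 = 210. Match? YES.
Condition (ii): bk = 215·7 = 1505; vr = 43·35 = 1505. Match? YES.
Both conditions hold? YES.

YES


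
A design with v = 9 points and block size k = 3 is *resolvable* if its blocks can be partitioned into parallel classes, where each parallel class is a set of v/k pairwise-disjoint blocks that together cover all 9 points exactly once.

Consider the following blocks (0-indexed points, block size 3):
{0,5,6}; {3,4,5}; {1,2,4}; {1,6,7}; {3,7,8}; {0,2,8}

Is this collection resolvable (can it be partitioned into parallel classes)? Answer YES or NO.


v = 9, block size k = 3, number of blocks = 6.
For resolvability, blocks must partition into parallel classes of size v/k = 3.
Total blocks must therefore be a multiple of 3: 6 = 3·2 + 0 ⇒ divisible ✓.
Greedy packing gives 2 candidate class(es). Each should be a full parallel class (size 3, covers all 9 points).
  Class 1 (3 blocks): {0,5,6}; {1,2,4}; {3,7,8}. Points covered: [0, 1, 2, 3, 4, 5, 6, 7, 8].
  Class 2 (3 blocks): {3,4,5}; {1,6,7}; {0,2,8}. Points covered: [0, 1, 2, 3, 4, 5, 6, 7, 8].
All classes full (size 3)? YES. All classes cover every point? YES.
Resolvable? YES.

YES


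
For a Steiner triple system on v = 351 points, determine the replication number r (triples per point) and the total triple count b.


An STS(v) is a 2-(v, 3, 1) BIBD: block size k = 3, λ = 1.
Replication: r(k − 1) = λ(v − 1) ⇒ r·2 = 351 − 1 = 350 ⇒ r = 175.
Block count: bk = vr ⇒ b·3 = 351·175 = 61425 ⇒ b = 20475.

r = 175, b = 20475.


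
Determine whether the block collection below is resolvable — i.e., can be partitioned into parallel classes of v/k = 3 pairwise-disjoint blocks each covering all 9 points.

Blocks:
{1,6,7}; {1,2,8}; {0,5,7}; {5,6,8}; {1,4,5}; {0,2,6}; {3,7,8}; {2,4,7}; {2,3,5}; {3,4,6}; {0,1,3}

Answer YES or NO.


v = 9, block size k = 3, number of blocks = 11.
For resolvability, blocks must partition into parallel classes of size v/k = 3.
Total blocks must therefore be a multiple of 3: 11 = 3·3 + 2 ⇒ not divisible ✗.
Resolvable? NO.

NO


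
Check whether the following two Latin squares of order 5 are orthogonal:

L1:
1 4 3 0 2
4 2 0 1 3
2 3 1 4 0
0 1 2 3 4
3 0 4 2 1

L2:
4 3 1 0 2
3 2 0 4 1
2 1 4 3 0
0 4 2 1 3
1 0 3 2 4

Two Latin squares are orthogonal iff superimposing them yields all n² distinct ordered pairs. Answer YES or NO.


Form the n² = 25 superimposed pairs (L1[i][j], L2[i][j]), row by row (rows and columns indexed from 0):
row 0: (1,4) (4,3) (3,1) (0,0) (2,2)
row 1: (4,3) (2,2) (0,0) (1,4) (3,1)
row 2: (2,2) (3,1) (1,4) (4,3) (0,0)
row 3: (0,0) (1,4) (2,2) (3,1) (4,3)
row 4: (3,1) (0,0) (4,3) (2,2) (1,4)
Orthogonality requires all 25 pairs distinct.
But the pair (4,3) repeats: cell (0,1) has L1 = 4, L2 = 3, and cell (1,0) has L1 = 4, L2 = 3.
A repeated pair means some other pair never occurs (only 5 distinct pairs out of 25), so the squares are not orthogonal.
Conclusion: NO.

NO


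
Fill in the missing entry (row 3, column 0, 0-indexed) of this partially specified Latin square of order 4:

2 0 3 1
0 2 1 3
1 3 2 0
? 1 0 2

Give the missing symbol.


Row 3 contains symbols [0, 1, 2] — missing [3].
Column 0 contains symbols [0, 1, 2] — missing [3].
The missing symbol must appear in both missing sets; intersection = [3].
Therefore the hidden value is 3.

Missing value = 3.


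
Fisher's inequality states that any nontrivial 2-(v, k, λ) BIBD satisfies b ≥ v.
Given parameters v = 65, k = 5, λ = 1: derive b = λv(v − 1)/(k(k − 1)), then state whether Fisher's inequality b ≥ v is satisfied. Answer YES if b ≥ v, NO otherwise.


b = λv(v − 1)/(k(k − 1)) = 1·65·64/(5·4) = 4160/20 = 208.
Compare with v = 65: b ≥ v, so Fisher's inequality holds.

YES


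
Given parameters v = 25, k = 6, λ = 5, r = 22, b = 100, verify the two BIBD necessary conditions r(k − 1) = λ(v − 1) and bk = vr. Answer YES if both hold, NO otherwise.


Condition (i): r(k − 1) = 22·5 = 110; λ(v − 1) = 5·24 = 120. Match? NO.
Condition (ii): bk = 100·6 = 600; vr = 25·22 = 550. Match? NO.
Both conditions hold? NO.

NO


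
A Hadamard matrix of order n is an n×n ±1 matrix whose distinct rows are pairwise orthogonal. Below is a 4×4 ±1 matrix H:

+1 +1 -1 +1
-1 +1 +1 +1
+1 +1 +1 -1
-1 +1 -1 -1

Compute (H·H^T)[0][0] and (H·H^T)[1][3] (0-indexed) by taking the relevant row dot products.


Row 0 of H: [1, 1, -1, 1].
Row 1 of H: [-1, 1, 1, 1].
Row 3 of H: [-1, 1, -1, -1].
(H·H^T)[0][0] = Σ_j H[0][j]·H[0][j] = (1)² + (1)² + (-1)² + (1)² = 1 + 1 + 1 + 1 = 4.
(H·H^T)[1][3] = Σ_j H[1][j]·H[3][j] = (-1)·(-1) + (1)·(1) + (1)·(-1) + (1)·(-1) = 1 + 1 + -1 + -1 = 0.
So rows 1 and 3 are orthogonal; the diagonal entry equals n = 4.

(0,0) entry = 4; (1,3) entry = 0.


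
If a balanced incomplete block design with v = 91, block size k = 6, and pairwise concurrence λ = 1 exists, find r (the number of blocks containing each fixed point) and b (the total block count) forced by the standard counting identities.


Any 2-(v, k, λ) BIBD satisfies two necessary conditions:
  (i)  Each point sits in r blocks, and counting incidences through any fixed point gives r(k − 1) = λ(v − 1), so r = λ(v − 1)/(k − 1).
  (ii) Total incidences bk = vr, so b = vr/k.
Step 1: r = λ(v − 1)/(k − 1) = 1·(91 − 1)/(6 − 1) = 1·90/5 = 90/5 = 18.
Step 2: b = vr/k = 91·18/6 = 1638/6 = 273.
Check integrality: r = 18 ∈ Z ✓, b = 273 ∈ Z ✓.
(These identities are necessary conditions: they determine r and b for any design with these parameters, but do not by themselves prove that one exists.)

r = 18, b = 273.


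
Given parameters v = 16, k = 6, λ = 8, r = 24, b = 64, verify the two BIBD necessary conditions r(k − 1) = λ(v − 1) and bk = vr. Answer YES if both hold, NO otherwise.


Condition (i): r(k − 1) = 24·5 = 120; λ(v − 1) = 8·15 = 120. Match? YES.
Condition (ii): bk = 64·6 = 384; vr = 16·24 = 384. Match? YES.
Both conditions hold? YES.

YES


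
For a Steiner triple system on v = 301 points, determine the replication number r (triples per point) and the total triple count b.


An STS(v) is a 2-(v, 3, 1) BIBD: block size k = 3, λ = 1.
Replication: r(k − 1) = λ(v − 1) ⇒ r·2 = 301 − 1 = 300 ⇒ r = 150.
Block count: b = v(v − 1)/6 = 301·300/6 = 90300/6 = 15050.

r = 150, b = 15050.


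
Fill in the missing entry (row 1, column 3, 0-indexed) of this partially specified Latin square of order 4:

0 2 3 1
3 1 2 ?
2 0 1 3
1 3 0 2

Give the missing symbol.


Row 1 contains symbols [1, 2, 3] — missing [0].
Column 3 contains symbols [1, 2, 3] — missing [0].
The missing symbol must appear in both missing sets; intersection = [0].
Therefore the hidden value is 0.

Missing value = 0.


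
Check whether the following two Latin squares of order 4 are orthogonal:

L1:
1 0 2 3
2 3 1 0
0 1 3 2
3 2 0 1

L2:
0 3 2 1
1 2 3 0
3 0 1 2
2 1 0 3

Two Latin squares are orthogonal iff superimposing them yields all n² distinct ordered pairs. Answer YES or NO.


Form the n² = 16 superimposed pairs (L1[i][j], L2[i][j]), row by row (rows and columns indexed from 0):
row 0: (1,0) (0,3) (2,2) (3,1)
row 1: (2,1) (3,2) (1,3) (0,0)
row 2: (0,3) (1,0) (3,1) (2,2)
row 3: (3,2) (2,1) (0,0) (1,3)
Orthogonality requires all 16 pairs distinct.
But the pair (0,3) repeats: cell (0,1) has L1 = 0, L2 = 3, and cell (2,0) has L1 = 0, L2 = 3.
A repeated pair means some other pair never occurs (only 8 distinct pairs out of 16), so the squares are not orthogonal.
Conclusion: NO.

NO


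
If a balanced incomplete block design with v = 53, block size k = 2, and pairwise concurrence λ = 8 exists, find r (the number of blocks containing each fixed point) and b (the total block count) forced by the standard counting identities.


Any 2-(v, k, λ) BIBD satisfies two necessary conditions:
  (i)  Each point sits in r blocks, and counting incidences through any fixed point gives r(k − 1) = λ(v − 1), so r = λ(v − 1)/(k − 1).
  (ii) Total incidences bk = vr, so b = vr/k.
Step 1: r = λ(v − 1)/(k − 1) = 8·(53 − 1)/(2 − 1) = 8·52/1 = 416/1 = 416.
Step 2: b = vr/k = 53·416/2 = 22048/2 = 11024.
Check integrality: r = 416 ∈ Z ✓, b = 11024 ∈ Z ✓.
(These identities are necessary conditions: they determine r and b for any design with these parameters, but do not by themselves prove that one exists.)

r = 416, b = 11024.


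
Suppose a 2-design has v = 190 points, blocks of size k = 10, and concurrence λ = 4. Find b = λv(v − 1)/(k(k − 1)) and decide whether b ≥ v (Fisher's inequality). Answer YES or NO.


r = λ(v − 1)/(k − 1) = 4·189/9 = 84.
b = vr/k = 190·84/10 = 1596.
Fisher's inequality: b ≥ v ⇔ 1596 ≥ 190? YES.

YES


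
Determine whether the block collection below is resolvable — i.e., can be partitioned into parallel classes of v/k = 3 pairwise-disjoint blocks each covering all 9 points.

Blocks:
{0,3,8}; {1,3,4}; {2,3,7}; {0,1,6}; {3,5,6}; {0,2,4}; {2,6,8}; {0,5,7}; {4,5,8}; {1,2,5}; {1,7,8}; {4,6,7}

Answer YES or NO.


v = 9, block size k = 3, number of blocks = 12.
For resolvability, blocks must partition into parallel classes of size v/k = 3.
Total blocks must therefore be a multiple of 3: 12 = 3·4 + 0 ⇒ divisible ✓.
Greedy packing gives 4 candidate class(es). Each should be a full parallel class (size 3, covers all 9 points).
  Class 1 (3 blocks): {0,3,8}; {1,2,5}; {4,6,7}. Points covered: [0, 1, 2, 3, 4, 5, 6, 7, 8].
  Class 2 (3 blocks): {1,3,4}; {2,6,8}; {0,5,7}. Points covered: [0, 1, 2, 3, 4, 5, 6, 7, 8].
  Class 3 (3 blocks): {2,3,7}; {0,1,6}; {4,5,8}. Points covered: [0, 1, 2, 3, 4, 5, 6, 7, 8].
  Class 4 (3 blocks): {3,5,6}; {0,2,4}; {1,7,8}. Points covered: [0, 1, 2, 3, 4, 5, 6, 7, 8].
All classes full (size 3)? YES. All classes cover every point? YES.
Resolvable? YES.

YES


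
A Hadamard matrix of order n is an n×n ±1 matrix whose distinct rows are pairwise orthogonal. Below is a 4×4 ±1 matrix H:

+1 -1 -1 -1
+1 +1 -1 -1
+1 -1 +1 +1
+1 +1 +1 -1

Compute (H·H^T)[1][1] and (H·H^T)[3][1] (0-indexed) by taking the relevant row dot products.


Row 1 of H: [1, 1, -1, -1].
Row 3 of H: [1, 1, 1, -1].
(H·H^T)[1][1] = Σ_j H[1][j]·H[1][j] = (1)² + (1)² + (-1)² + (-1)² = 1 + 1 + 1 + 1 = 4.
(H·H^T)[3][1] = Σ_j H[3][j]·H[1][j] = (1)·(1) + (1)·(1) + (1)·(-1) + (-1)·(-1) = 1 + 1 + -1 + 1 = 2.
Rows 3 and 1 are not orthogonal (dot product = 2 ≠ 0), so H is not a Hadamard matrix.

(1,1) entry = 4; (3,1) entry = 2.


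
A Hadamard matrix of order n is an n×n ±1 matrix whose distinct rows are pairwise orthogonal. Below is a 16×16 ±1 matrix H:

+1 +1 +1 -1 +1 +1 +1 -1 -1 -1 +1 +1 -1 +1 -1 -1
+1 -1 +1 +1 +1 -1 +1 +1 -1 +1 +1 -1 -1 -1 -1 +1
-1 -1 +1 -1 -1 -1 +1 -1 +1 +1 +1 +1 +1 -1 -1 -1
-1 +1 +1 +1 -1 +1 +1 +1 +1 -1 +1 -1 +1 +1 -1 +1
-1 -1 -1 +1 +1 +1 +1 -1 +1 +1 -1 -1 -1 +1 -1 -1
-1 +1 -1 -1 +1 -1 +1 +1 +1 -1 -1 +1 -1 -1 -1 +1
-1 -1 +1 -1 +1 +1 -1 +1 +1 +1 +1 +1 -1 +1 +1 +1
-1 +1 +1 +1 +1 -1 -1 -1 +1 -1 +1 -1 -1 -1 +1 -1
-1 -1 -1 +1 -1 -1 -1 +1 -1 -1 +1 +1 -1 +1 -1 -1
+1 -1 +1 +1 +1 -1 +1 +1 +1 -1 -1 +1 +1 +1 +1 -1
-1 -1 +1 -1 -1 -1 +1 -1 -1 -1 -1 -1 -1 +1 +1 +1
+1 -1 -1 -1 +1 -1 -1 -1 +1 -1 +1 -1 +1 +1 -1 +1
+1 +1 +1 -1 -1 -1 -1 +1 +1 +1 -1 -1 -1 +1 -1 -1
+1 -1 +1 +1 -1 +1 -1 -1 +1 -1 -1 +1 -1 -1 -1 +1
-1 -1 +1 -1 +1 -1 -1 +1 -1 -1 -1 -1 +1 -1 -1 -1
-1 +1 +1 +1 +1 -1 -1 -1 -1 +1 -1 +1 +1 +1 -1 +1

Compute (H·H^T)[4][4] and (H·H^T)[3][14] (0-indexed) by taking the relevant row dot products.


Row 3 of H: [-1, 1, 1, 1, -1, 1, 1, 1, 1, -1, 1, -1, 1, 1, -1, 1].
Row 4 of H: [-1, -1, -1, 1, 1, 1, 1, -1, 1, 1, -1, -1, -1, 1, -1, -1].
Row 14 of H: [-1, -1, 1, -1, 1, -1, -1, 1, -1, -1, -1, -1, 1, -1, -1, -1].
(H·H^T)[4][4] = Σ_j H[4][j]·H[4][j] = (-1)² + (-1)² + (-1)² + (1)² + (1)² + (1)² + (1)² + (-1)² + (1)² + (1)² + (-1)² + (-1)² + (-1)² + (1)² + (-1)² + (-1)² = 1 + 1 + 1 + 1 + 1 + 1 + 1 + 1 + 1 + 1 + 1 + 1 + 1 + 1 + 1 + 1 = 16.
(H·H^T)[3][14] = Σ_j H[3][j]·H[14][j] = (-1)·(-1) + (1)·(-1) + (1)·(1) + (1)·(-1) + (-1)·(1) + (1)·(-1) + (1)·(-1) + (1)·(1) + (1)·(-1) + (-1)·(-1) + (1)·(-1) + (-1)·(-1) + (1)·(1) + (1)·(-1) + (-1)·(-1) + (1)·(-1) = 1 + -1 + 1 + -1 + -1 + -1 + -1 + 1 + -1 + 1 + -1 + 1 + 1 + -1 + 1 + -1 = -2.
Rows 3 and 14 are not orthogonal (dot product = -2 ≠ 0), so H is not a Hadamard matrix.

(4,4) entry = 16; (3,14) entry = -2.


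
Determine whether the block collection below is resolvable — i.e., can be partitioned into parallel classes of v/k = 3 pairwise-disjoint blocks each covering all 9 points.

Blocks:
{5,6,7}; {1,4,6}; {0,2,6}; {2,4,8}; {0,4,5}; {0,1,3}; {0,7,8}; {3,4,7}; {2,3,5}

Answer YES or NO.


v = 9, block size k = 3, number of blocks = 9.
For resolvability, blocks must partition into parallel classes of size v/k = 3.
Total blocks must therefore be a multiple of 3: 9 = 3·3 + 0 ⇒ divisible ✓.
Consider block {0,2,6}. The only other block(s) in the collection disjoint from it are {3,4,7} — just 1 block(s). Any parallel class containing {0,2,6} would need 2 other blocks each disjoint from it, so no parallel class of size 3 can contain {0,2,6}.
Since every block must belong to some parallel class in a resolution, the collection cannot be partitioned into parallel classes.
Resolvable? NO.

NO


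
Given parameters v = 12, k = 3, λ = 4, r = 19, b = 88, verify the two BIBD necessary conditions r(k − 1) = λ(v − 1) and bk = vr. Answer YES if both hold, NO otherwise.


Condition (i): r(k − 1) = 19·2 = 38; λ(v − 1) = 4·11 = 44. Match? NO.
Condition (ii): bk = 88·3 = 264; vr = 12·19 = 228. Match? NO.
Both conditions hold? NO.

NO


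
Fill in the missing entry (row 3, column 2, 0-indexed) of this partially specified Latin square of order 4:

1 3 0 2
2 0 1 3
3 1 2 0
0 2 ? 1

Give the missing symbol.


Row 3 contains symbols [0, 1, 2] — missing [3].
Column 2 contains symbols [0, 1, 2] — missing [3].
The missing symbol must appear in both missing sets; intersection = [3].
Therefore the hidden value is 3.

Missing value = 3.


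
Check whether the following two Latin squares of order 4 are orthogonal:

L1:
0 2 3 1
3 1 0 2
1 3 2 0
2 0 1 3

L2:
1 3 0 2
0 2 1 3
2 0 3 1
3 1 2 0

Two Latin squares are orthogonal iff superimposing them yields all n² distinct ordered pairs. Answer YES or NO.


Form the n² = 16 superimposed pairs (L1[i][j], L2[i][j]), row by row (rows and columns indexed from 0):
row 0: (0,1) (2,3) (3,0) (1,2)
row 1: (3,0) (1,2) (0,1) (2,3)
row 2: (1,2) (3,0) (2,3) (0,1)
row 3: (2,3) (0,1) (1,2) (3,0)
Orthogonality requires all 16 pairs distinct.
But the pair (3,0) repeats: cell (0,2) has L1 = 3, L2 = 0, and cell (1,0) has L1 = 3, L2 = 0.
A repeated pair means some other pair never occurs (only 4 distinct pairs out of 16), so the squares are not orthogonal.
Conclusion: NO.

NO


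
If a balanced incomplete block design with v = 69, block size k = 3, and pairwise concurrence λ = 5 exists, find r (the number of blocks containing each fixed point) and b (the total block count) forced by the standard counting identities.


Any 2-(v, k, λ) BIBD satisfies two necessary conditions:
  (i)  Each point sits in r blocks, and counting incidences through any fixed point gives r(k − 1) = λ(v − 1), so r = λ(v − 1)/(k − 1).
  (ii) Total incidences bk = vr, so b = vr/k.
Step 1: r = λ(v − 1)/(k − 1) = 5·(69 − 1)/(3 − 1) = 5·68/2 = 340/2 = 170.
Step 2: b = vr/k = 69·170/3 = 11730/3 = 3910.
Check integrality: r = 170 ∈ Z ✓, b = 3910 ∈ Z ✓.
(These identities are necessary conditions: they determine r and b for any design with these parameters, but do not by themselves prove that one exists.)

r = 170, b = 3910.


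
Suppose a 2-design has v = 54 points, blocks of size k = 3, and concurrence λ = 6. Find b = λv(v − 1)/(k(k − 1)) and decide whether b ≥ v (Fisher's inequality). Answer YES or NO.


r = λ(v − 1)/(k − 1) = 6·53/2 = 159.
b = vr/k = 54·159/3 = 2862.
Fisher's inequality: b ≥ v ⇔ 2862 ≥ 54? YES.

YES
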